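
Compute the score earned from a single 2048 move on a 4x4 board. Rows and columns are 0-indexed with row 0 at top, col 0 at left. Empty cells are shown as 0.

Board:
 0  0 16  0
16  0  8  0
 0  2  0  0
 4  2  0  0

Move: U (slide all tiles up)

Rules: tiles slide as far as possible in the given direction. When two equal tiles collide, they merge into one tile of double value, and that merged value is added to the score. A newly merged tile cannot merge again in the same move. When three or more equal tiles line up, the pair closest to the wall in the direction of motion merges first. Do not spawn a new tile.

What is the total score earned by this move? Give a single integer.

Answer: 4

Derivation:
Slide up:
col 0: [0, 16, 0, 4] -> [16, 4, 0, 0]  score +0 (running 0)
col 1: [0, 0, 2, 2] -> [4, 0, 0, 0]  score +4 (running 4)
col 2: [16, 8, 0, 0] -> [16, 8, 0, 0]  score +0 (running 4)
col 3: [0, 0, 0, 0] -> [0, 0, 0, 0]  score +0 (running 4)
Board after move:
16  4 16  0
 4  0  8  0
 0  0  0  0
 0  0  0  0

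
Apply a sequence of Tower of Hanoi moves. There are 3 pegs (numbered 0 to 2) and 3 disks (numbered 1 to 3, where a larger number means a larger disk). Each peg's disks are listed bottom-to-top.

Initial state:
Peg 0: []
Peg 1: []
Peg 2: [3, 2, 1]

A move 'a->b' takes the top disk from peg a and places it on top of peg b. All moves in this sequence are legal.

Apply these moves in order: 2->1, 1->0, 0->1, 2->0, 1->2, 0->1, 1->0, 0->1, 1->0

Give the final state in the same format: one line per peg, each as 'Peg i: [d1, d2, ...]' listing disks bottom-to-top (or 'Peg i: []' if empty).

Answer: Peg 0: [2]
Peg 1: []
Peg 2: [3, 1]

Derivation:
After move 1 (2->1):
Peg 0: []
Peg 1: [1]
Peg 2: [3, 2]

After move 2 (1->0):
Peg 0: [1]
Peg 1: []
Peg 2: [3, 2]

After move 3 (0->1):
Peg 0: []
Peg 1: [1]
Peg 2: [3, 2]

After move 4 (2->0):
Peg 0: [2]
Peg 1: [1]
Peg 2: [3]

After move 5 (1->2):
Peg 0: [2]
Peg 1: []
Peg 2: [3, 1]

After move 6 (0->1):
Peg 0: []
Peg 1: [2]
Peg 2: [3, 1]

After move 7 (1->0):
Peg 0: [2]
Peg 1: []
Peg 2: [3, 1]

After move 8 (0->1):
Peg 0: []
Peg 1: [2]
Peg 2: [3, 1]

After move 9 (1->0):
Peg 0: [2]
Peg 1: []
Peg 2: [3, 1]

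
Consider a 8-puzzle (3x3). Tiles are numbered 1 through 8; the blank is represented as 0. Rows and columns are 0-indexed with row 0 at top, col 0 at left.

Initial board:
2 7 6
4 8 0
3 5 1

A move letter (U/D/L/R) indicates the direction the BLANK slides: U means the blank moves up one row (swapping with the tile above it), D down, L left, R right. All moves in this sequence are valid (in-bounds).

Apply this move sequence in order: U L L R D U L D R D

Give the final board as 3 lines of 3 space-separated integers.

Answer: 4 2 7
8 5 6
3 0 1

Derivation:
After move 1 (U):
2 7 0
4 8 6
3 5 1

After move 2 (L):
2 0 7
4 8 6
3 5 1

After move 3 (L):
0 2 7
4 8 6
3 5 1

After move 4 (R):
2 0 7
4 8 6
3 5 1

After move 5 (D):
2 8 7
4 0 6
3 5 1

After move 6 (U):
2 0 7
4 8 6
3 5 1

After move 7 (L):
0 2 7
4 8 6
3 5 1

After move 8 (D):
4 2 7
0 8 6
3 5 1

After move 9 (R):
4 2 7
8 0 6
3 5 1

After move 10 (D):
4 2 7
8 5 6
3 0 1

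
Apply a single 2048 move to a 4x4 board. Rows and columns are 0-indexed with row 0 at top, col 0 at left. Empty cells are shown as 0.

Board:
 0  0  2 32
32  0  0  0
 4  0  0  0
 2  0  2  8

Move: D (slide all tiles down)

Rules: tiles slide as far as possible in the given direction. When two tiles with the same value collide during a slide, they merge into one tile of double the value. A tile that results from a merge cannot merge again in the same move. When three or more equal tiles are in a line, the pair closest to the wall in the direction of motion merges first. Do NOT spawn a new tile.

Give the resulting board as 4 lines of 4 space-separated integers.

Answer:  0  0  0  0
32  0  0  0
 4  0  0 32
 2  0  4  8

Derivation:
Slide down:
col 0: [0, 32, 4, 2] -> [0, 32, 4, 2]
col 1: [0, 0, 0, 0] -> [0, 0, 0, 0]
col 2: [2, 0, 0, 2] -> [0, 0, 0, 4]
col 3: [32, 0, 0, 8] -> [0, 0, 32, 8]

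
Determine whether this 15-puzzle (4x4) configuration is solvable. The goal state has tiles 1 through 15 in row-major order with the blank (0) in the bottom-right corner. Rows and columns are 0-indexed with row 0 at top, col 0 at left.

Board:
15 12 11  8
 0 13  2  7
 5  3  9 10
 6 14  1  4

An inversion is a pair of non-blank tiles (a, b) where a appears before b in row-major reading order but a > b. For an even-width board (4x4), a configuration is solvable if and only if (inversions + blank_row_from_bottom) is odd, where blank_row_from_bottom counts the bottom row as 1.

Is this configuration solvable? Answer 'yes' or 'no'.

Answer: no

Derivation:
Inversions: 71
Blank is in row 1 (0-indexed from top), which is row 3 counting from the bottom (bottom = 1).
71 + 3 = 74, which is even, so the puzzle is not solvable.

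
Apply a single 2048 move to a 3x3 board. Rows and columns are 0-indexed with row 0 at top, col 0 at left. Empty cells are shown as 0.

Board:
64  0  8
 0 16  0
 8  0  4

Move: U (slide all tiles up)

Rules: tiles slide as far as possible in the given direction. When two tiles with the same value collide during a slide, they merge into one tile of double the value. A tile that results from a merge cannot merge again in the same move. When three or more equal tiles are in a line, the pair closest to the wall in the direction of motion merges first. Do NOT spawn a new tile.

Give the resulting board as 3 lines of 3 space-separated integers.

Slide up:
col 0: [64, 0, 8] -> [64, 8, 0]
col 1: [0, 16, 0] -> [16, 0, 0]
col 2: [8, 0, 4] -> [8, 4, 0]

Answer: 64 16  8
 8  0  4
 0  0  0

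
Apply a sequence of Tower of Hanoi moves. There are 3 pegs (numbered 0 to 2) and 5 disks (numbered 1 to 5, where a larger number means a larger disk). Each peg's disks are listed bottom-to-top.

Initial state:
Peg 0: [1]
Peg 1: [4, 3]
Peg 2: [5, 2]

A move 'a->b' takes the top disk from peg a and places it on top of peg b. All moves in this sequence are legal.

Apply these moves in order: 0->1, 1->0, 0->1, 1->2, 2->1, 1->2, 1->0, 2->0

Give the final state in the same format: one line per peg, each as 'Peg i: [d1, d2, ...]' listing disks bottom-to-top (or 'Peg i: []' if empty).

Answer: Peg 0: [3, 1]
Peg 1: [4]
Peg 2: [5, 2]

Derivation:
After move 1 (0->1):
Peg 0: []
Peg 1: [4, 3, 1]
Peg 2: [5, 2]

After move 2 (1->0):
Peg 0: [1]
Peg 1: [4, 3]
Peg 2: [5, 2]

After move 3 (0->1):
Peg 0: []
Peg 1: [4, 3, 1]
Peg 2: [5, 2]

After move 4 (1->2):
Peg 0: []
Peg 1: [4, 3]
Peg 2: [5, 2, 1]

After move 5 (2->1):
Peg 0: []
Peg 1: [4, 3, 1]
Peg 2: [5, 2]

After move 6 (1->2):
Peg 0: []
Peg 1: [4, 3]
Peg 2: [5, 2, 1]

After move 7 (1->0):
Peg 0: [3]
Peg 1: [4]
Peg 2: [5, 2, 1]

After move 8 (2->0):
Peg 0: [3, 1]
Peg 1: [4]
Peg 2: [5, 2]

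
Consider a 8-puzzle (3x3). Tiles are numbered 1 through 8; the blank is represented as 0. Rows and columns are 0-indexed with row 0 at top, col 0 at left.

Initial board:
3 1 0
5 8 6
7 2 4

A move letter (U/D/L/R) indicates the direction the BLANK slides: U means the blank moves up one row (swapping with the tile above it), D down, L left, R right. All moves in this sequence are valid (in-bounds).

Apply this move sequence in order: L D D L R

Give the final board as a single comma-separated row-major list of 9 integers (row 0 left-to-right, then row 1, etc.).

Answer: 3, 8, 1, 5, 2, 6, 7, 0, 4

Derivation:
After move 1 (L):
3 0 1
5 8 6
7 2 4

After move 2 (D):
3 8 1
5 0 6
7 2 4

After move 3 (D):
3 8 1
5 2 6
7 0 4

After move 4 (L):
3 8 1
5 2 6
0 7 4

After move 5 (R):
3 8 1
5 2 6
7 0 4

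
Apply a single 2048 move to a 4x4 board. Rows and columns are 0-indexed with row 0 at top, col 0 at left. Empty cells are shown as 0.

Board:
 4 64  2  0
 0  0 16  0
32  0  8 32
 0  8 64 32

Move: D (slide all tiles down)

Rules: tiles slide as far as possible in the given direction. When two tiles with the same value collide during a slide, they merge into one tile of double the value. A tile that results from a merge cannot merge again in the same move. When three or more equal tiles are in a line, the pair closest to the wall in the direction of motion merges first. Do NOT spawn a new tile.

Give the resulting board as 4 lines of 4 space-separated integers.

Answer:  0  0  2  0
 0  0 16  0
 4 64  8  0
32  8 64 64

Derivation:
Slide down:
col 0: [4, 0, 32, 0] -> [0, 0, 4, 32]
col 1: [64, 0, 0, 8] -> [0, 0, 64, 8]
col 2: [2, 16, 8, 64] -> [2, 16, 8, 64]
col 3: [0, 0, 32, 32] -> [0, 0, 0, 64]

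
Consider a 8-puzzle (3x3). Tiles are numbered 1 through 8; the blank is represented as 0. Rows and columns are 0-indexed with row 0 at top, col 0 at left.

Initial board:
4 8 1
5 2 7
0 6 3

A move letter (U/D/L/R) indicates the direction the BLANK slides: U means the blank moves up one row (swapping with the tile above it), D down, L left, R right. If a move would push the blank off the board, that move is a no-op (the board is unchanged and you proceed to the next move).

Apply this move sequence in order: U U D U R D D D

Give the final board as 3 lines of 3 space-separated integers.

After move 1 (U):
4 8 1
0 2 7
5 6 3

After move 2 (U):
0 8 1
4 2 7
5 6 3

After move 3 (D):
4 8 1
0 2 7
5 6 3

After move 4 (U):
0 8 1
4 2 7
5 6 3

After move 5 (R):
8 0 1
4 2 7
5 6 3

After move 6 (D):
8 2 1
4 0 7
5 6 3

After move 7 (D):
8 2 1
4 6 7
5 0 3

After move 8 (D):
8 2 1
4 6 7
5 0 3

Answer: 8 2 1
4 6 7
5 0 3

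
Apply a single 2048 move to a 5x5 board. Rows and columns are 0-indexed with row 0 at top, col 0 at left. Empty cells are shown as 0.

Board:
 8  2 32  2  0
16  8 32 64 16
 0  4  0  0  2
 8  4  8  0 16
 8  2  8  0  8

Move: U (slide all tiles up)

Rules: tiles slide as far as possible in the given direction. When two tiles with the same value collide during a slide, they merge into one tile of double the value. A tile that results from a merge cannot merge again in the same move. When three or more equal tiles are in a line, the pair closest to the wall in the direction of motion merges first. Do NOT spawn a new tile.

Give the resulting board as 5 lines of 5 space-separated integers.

Answer:  8  2 64  2 16
16  8 16 64  2
16  8  0  0 16
 0  2  0  0  8
 0  0  0  0  0

Derivation:
Slide up:
col 0: [8, 16, 0, 8, 8] -> [8, 16, 16, 0, 0]
col 1: [2, 8, 4, 4, 2] -> [2, 8, 8, 2, 0]
col 2: [32, 32, 0, 8, 8] -> [64, 16, 0, 0, 0]
col 3: [2, 64, 0, 0, 0] -> [2, 64, 0, 0, 0]
col 4: [0, 16, 2, 16, 8] -> [16, 2, 16, 8, 0]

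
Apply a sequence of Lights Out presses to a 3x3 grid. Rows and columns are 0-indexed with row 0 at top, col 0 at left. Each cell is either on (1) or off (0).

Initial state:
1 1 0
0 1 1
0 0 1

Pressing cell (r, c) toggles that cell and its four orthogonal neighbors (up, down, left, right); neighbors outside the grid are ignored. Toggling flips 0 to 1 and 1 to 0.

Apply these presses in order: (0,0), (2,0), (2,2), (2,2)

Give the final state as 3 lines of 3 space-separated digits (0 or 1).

Answer: 0 0 0
0 1 1
1 1 1

Derivation:
After press 1 at (0,0):
0 0 0
1 1 1
0 0 1

After press 2 at (2,0):
0 0 0
0 1 1
1 1 1

After press 3 at (2,2):
0 0 0
0 1 0
1 0 0

After press 4 at (2,2):
0 0 0
0 1 1
1 1 1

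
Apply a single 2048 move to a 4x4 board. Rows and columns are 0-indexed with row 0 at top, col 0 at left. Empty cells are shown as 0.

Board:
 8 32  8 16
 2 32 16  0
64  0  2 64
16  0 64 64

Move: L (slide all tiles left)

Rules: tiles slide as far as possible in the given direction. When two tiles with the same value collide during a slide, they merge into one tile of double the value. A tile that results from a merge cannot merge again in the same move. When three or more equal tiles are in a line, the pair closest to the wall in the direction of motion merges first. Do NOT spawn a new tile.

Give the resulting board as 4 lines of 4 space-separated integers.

Slide left:
row 0: [8, 32, 8, 16] -> [8, 32, 8, 16]
row 1: [2, 32, 16, 0] -> [2, 32, 16, 0]
row 2: [64, 0, 2, 64] -> [64, 2, 64, 0]
row 3: [16, 0, 64, 64] -> [16, 128, 0, 0]

Answer:   8  32   8  16
  2  32  16   0
 64   2  64   0
 16 128   0   0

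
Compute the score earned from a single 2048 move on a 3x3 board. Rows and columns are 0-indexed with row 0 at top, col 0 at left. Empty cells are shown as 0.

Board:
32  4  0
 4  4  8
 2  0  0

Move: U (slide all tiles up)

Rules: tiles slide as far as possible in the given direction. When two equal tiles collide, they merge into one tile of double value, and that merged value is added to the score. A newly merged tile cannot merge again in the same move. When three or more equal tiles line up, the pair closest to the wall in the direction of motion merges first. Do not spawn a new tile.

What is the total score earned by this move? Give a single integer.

Answer: 8

Derivation:
Slide up:
col 0: [32, 4, 2] -> [32, 4, 2]  score +0 (running 0)
col 1: [4, 4, 0] -> [8, 0, 0]  score +8 (running 8)
col 2: [0, 8, 0] -> [8, 0, 0]  score +0 (running 8)
Board after move:
32  8  8
 4  0  0
 2  0  0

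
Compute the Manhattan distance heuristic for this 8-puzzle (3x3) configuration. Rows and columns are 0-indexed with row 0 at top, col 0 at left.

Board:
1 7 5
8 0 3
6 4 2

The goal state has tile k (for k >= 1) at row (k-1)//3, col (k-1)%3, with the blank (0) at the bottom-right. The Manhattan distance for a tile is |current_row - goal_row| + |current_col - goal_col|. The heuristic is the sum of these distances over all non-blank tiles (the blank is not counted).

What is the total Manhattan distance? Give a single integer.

Tile 1: (0,0)->(0,0) = 0
Tile 7: (0,1)->(2,0) = 3
Tile 5: (0,2)->(1,1) = 2
Tile 8: (1,0)->(2,1) = 2
Tile 3: (1,2)->(0,2) = 1
Tile 6: (2,0)->(1,2) = 3
Tile 4: (2,1)->(1,0) = 2
Tile 2: (2,2)->(0,1) = 3
Sum: 0 + 3 + 2 + 2 + 1 + 3 + 2 + 3 = 16

Answer: 16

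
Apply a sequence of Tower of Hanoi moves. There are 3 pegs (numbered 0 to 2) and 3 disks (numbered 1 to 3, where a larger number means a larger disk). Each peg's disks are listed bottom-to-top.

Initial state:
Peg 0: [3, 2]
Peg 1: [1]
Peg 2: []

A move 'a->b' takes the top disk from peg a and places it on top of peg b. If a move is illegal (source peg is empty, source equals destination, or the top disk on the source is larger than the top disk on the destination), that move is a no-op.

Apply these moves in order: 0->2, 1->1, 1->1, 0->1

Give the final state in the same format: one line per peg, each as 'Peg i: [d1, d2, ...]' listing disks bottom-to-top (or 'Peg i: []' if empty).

After move 1 (0->2):
Peg 0: [3]
Peg 1: [1]
Peg 2: [2]

After move 2 (1->1):
Peg 0: [3]
Peg 1: [1]
Peg 2: [2]

After move 3 (1->1):
Peg 0: [3]
Peg 1: [1]
Peg 2: [2]

After move 4 (0->1):
Peg 0: [3]
Peg 1: [1]
Peg 2: [2]

Answer: Peg 0: [3]
Peg 1: [1]
Peg 2: [2]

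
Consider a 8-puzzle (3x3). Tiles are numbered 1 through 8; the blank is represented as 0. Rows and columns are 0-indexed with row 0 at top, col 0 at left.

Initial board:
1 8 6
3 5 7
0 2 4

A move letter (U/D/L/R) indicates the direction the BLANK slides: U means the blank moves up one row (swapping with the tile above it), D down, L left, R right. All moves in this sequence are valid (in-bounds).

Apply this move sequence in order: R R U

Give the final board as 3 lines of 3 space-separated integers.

Answer: 1 8 6
3 5 0
2 4 7

Derivation:
After move 1 (R):
1 8 6
3 5 7
2 0 4

After move 2 (R):
1 8 6
3 5 7
2 4 0

After move 3 (U):
1 8 6
3 5 0
2 4 7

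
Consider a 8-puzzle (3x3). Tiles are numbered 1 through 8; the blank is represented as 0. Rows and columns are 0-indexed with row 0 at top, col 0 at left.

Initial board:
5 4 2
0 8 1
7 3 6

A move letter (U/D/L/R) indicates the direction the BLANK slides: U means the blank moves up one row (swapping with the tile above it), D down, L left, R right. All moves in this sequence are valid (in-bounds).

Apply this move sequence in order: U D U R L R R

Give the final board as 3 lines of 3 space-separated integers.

Answer: 4 2 0
5 8 1
7 3 6

Derivation:
After move 1 (U):
0 4 2
5 8 1
7 3 6

After move 2 (D):
5 4 2
0 8 1
7 3 6

After move 3 (U):
0 4 2
5 8 1
7 3 6

After move 4 (R):
4 0 2
5 8 1
7 3 6

After move 5 (L):
0 4 2
5 8 1
7 3 6

After move 6 (R):
4 0 2
5 8 1
7 3 6

After move 7 (R):
4 2 0
5 8 1
7 3 6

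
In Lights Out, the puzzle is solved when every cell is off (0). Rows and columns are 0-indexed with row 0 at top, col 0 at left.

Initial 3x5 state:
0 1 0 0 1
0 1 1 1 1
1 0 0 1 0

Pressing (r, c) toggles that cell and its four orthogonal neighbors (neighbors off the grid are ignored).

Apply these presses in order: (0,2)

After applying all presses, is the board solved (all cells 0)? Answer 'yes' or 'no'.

After press 1 at (0,2):
0 0 1 1 1
0 1 0 1 1
1 0 0 1 0

Lights still on: 8

Answer: no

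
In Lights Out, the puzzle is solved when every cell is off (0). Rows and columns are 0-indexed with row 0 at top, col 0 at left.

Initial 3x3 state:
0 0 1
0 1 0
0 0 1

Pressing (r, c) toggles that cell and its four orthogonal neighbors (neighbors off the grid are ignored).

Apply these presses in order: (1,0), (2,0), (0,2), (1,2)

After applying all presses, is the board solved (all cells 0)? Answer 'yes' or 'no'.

Answer: no

Derivation:
After press 1 at (1,0):
1 0 1
1 0 0
1 0 1

After press 2 at (2,0):
1 0 1
0 0 0
0 1 1

After press 3 at (0,2):
1 1 0
0 0 1
0 1 1

After press 4 at (1,2):
1 1 1
0 1 0
0 1 0

Lights still on: 5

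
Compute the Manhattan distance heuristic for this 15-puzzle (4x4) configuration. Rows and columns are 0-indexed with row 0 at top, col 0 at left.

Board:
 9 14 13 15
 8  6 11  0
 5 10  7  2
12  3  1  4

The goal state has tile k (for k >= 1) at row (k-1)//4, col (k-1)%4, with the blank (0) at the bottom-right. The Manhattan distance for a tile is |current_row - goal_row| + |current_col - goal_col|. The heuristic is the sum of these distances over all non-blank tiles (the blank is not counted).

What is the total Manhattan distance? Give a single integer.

Tile 9: at (0,0), goal (2,0), distance |0-2|+|0-0| = 2
Tile 14: at (0,1), goal (3,1), distance |0-3|+|1-1| = 3
Tile 13: at (0,2), goal (3,0), distance |0-3|+|2-0| = 5
Tile 15: at (0,3), goal (3,2), distance |0-3|+|3-2| = 4
Tile 8: at (1,0), goal (1,3), distance |1-1|+|0-3| = 3
Tile 6: at (1,1), goal (1,1), distance |1-1|+|1-1| = 0
Tile 11: at (1,2), goal (2,2), distance |1-2|+|2-2| = 1
Tile 5: at (2,0), goal (1,0), distance |2-1|+|0-0| = 1
Tile 10: at (2,1), goal (2,1), distance |2-2|+|1-1| = 0
Tile 7: at (2,2), goal (1,2), distance |2-1|+|2-2| = 1
Tile 2: at (2,3), goal (0,1), distance |2-0|+|3-1| = 4
Tile 12: at (3,0), goal (2,3), distance |3-2|+|0-3| = 4
Tile 3: at (3,1), goal (0,2), distance |3-0|+|1-2| = 4
Tile 1: at (3,2), goal (0,0), distance |3-0|+|2-0| = 5
Tile 4: at (3,3), goal (0,3), distance |3-0|+|3-3| = 3
Sum: 2 + 3 + 5 + 4 + 3 + 0 + 1 + 1 + 0 + 1 + 4 + 4 + 4 + 5 + 3 = 40

Answer: 40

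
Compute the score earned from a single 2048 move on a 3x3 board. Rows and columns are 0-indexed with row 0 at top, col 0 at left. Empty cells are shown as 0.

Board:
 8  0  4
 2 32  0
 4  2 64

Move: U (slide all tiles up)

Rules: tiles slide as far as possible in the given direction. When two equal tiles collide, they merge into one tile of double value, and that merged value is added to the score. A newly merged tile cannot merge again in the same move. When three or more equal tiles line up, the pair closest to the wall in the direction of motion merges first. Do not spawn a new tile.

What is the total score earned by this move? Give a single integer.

Slide up:
col 0: [8, 2, 4] -> [8, 2, 4]  score +0 (running 0)
col 1: [0, 32, 2] -> [32, 2, 0]  score +0 (running 0)
col 2: [4, 0, 64] -> [4, 64, 0]  score +0 (running 0)
Board after move:
 8 32  4
 2  2 64
 4  0  0

Answer: 0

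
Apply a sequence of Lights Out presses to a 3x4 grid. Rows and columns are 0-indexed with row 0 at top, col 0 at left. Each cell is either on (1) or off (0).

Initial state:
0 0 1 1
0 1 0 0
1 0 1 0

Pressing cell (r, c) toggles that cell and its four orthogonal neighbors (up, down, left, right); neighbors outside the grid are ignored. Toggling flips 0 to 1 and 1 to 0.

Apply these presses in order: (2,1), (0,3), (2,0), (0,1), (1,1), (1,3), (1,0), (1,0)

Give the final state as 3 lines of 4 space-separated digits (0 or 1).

After press 1 at (2,1):
0 0 1 1
0 0 0 0
0 1 0 0

After press 2 at (0,3):
0 0 0 0
0 0 0 1
0 1 0 0

After press 3 at (2,0):
0 0 0 0
1 0 0 1
1 0 0 0

After press 4 at (0,1):
1 1 1 0
1 1 0 1
1 0 0 0

After press 5 at (1,1):
1 0 1 0
0 0 1 1
1 1 0 0

After press 6 at (1,3):
1 0 1 1
0 0 0 0
1 1 0 1

After press 7 at (1,0):
0 0 1 1
1 1 0 0
0 1 0 1

After press 8 at (1,0):
1 0 1 1
0 0 0 0
1 1 0 1

Answer: 1 0 1 1
0 0 0 0
1 1 0 1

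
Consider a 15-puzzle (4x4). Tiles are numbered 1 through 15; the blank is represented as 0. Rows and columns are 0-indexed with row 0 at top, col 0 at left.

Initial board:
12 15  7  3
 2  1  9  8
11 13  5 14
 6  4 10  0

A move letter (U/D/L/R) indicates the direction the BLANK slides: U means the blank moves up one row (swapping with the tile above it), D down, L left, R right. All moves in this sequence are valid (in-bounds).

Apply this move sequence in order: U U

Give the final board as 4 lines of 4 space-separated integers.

Answer: 12 15  7  3
 2  1  9  0
11 13  5  8
 6  4 10 14

Derivation:
After move 1 (U):
12 15  7  3
 2  1  9  8
11 13  5  0
 6  4 10 14

After move 2 (U):
12 15  7  3
 2  1  9  0
11 13  5  8
 6  4 10 14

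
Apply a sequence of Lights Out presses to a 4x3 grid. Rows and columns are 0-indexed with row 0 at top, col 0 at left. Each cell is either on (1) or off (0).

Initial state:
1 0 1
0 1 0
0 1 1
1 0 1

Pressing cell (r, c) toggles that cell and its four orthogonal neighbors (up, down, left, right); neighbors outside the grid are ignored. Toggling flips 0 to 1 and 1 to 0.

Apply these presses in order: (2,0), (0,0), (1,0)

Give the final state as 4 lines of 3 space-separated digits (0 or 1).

After press 1 at (2,0):
1 0 1
1 1 0
1 0 1
0 0 1

After press 2 at (0,0):
0 1 1
0 1 0
1 0 1
0 0 1

After press 3 at (1,0):
1 1 1
1 0 0
0 0 1
0 0 1

Answer: 1 1 1
1 0 0
0 0 1
0 0 1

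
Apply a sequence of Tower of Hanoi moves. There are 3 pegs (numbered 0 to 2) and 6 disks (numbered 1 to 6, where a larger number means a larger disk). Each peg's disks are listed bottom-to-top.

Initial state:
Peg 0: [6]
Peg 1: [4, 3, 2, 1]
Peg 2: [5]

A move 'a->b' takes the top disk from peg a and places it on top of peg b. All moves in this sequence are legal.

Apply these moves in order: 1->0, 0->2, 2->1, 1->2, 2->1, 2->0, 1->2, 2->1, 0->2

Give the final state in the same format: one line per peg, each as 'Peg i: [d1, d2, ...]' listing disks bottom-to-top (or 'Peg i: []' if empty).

After move 1 (1->0):
Peg 0: [6, 1]
Peg 1: [4, 3, 2]
Peg 2: [5]

After move 2 (0->2):
Peg 0: [6]
Peg 1: [4, 3, 2]
Peg 2: [5, 1]

After move 3 (2->1):
Peg 0: [6]
Peg 1: [4, 3, 2, 1]
Peg 2: [5]

After move 4 (1->2):
Peg 0: [6]
Peg 1: [4, 3, 2]
Peg 2: [5, 1]

After move 5 (2->1):
Peg 0: [6]
Peg 1: [4, 3, 2, 1]
Peg 2: [5]

After move 6 (2->0):
Peg 0: [6, 5]
Peg 1: [4, 3, 2, 1]
Peg 2: []

After move 7 (1->2):
Peg 0: [6, 5]
Peg 1: [4, 3, 2]
Peg 2: [1]

After move 8 (2->1):
Peg 0: [6, 5]
Peg 1: [4, 3, 2, 1]
Peg 2: []

After move 9 (0->2):
Peg 0: [6]
Peg 1: [4, 3, 2, 1]
Peg 2: [5]

Answer: Peg 0: [6]
Peg 1: [4, 3, 2, 1]
Peg 2: [5]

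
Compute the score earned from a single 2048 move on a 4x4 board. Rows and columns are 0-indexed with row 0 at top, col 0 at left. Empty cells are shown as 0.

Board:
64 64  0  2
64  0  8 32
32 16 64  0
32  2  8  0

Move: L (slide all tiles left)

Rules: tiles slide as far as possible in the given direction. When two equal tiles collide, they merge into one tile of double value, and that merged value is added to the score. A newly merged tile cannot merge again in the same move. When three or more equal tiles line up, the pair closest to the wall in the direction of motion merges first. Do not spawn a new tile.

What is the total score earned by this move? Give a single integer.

Slide left:
row 0: [64, 64, 0, 2] -> [128, 2, 0, 0]  score +128 (running 128)
row 1: [64, 0, 8, 32] -> [64, 8, 32, 0]  score +0 (running 128)
row 2: [32, 16, 64, 0] -> [32, 16, 64, 0]  score +0 (running 128)
row 3: [32, 2, 8, 0] -> [32, 2, 8, 0]  score +0 (running 128)
Board after move:
128   2   0   0
 64   8  32   0
 32  16  64   0
 32   2   8   0

Answer: 128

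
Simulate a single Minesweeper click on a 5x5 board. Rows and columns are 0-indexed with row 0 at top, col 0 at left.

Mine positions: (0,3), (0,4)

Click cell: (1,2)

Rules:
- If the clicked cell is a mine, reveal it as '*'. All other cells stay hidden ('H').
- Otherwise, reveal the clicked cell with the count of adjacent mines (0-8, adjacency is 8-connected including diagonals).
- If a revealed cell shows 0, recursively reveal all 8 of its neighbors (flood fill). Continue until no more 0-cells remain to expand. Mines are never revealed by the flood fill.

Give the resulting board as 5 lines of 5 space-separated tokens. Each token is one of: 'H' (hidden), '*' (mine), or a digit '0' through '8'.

H H H H H
H H 1 H H
H H H H H
H H H H H
H H H H H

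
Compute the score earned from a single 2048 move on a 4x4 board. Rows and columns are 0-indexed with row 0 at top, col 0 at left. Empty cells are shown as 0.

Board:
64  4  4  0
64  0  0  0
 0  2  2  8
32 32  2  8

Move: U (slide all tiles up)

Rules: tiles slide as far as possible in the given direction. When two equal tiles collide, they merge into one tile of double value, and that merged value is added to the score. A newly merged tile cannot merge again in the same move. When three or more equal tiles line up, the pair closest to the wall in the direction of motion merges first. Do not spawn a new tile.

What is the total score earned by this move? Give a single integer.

Slide up:
col 0: [64, 64, 0, 32] -> [128, 32, 0, 0]  score +128 (running 128)
col 1: [4, 0, 2, 32] -> [4, 2, 32, 0]  score +0 (running 128)
col 2: [4, 0, 2, 2] -> [4, 4, 0, 0]  score +4 (running 132)
col 3: [0, 0, 8, 8] -> [16, 0, 0, 0]  score +16 (running 148)
Board after move:
128   4   4  16
 32   2   4   0
  0  32   0   0
  0   0   0   0

Answer: 148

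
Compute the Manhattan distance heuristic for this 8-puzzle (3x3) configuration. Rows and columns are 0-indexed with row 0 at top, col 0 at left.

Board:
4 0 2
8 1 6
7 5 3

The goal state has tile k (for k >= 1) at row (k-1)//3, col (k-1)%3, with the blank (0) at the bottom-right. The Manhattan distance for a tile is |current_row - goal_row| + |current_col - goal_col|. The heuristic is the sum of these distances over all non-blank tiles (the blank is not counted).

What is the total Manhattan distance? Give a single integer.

Answer: 9

Derivation:
Tile 4: (0,0)->(1,0) = 1
Tile 2: (0,2)->(0,1) = 1
Tile 8: (1,0)->(2,1) = 2
Tile 1: (1,1)->(0,0) = 2
Tile 6: (1,2)->(1,2) = 0
Tile 7: (2,0)->(2,0) = 0
Tile 5: (2,1)->(1,1) = 1
Tile 3: (2,2)->(0,2) = 2
Sum: 1 + 1 + 2 + 2 + 0 + 0 + 1 + 2 = 9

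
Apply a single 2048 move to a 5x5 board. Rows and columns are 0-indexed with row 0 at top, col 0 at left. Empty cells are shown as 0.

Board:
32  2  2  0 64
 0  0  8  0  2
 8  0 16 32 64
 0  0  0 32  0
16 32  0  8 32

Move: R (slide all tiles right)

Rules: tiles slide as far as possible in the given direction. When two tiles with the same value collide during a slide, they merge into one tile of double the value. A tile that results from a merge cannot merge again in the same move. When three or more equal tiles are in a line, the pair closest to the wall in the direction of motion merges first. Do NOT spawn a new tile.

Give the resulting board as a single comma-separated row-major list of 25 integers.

Slide right:
row 0: [32, 2, 2, 0, 64] -> [0, 0, 32, 4, 64]
row 1: [0, 0, 8, 0, 2] -> [0, 0, 0, 8, 2]
row 2: [8, 0, 16, 32, 64] -> [0, 8, 16, 32, 64]
row 3: [0, 0, 0, 32, 0] -> [0, 0, 0, 0, 32]
row 4: [16, 32, 0, 8, 32] -> [0, 16, 32, 8, 32]

Answer: 0, 0, 32, 4, 64, 0, 0, 0, 8, 2, 0, 8, 16, 32, 64, 0, 0, 0, 0, 32, 0, 16, 32, 8, 32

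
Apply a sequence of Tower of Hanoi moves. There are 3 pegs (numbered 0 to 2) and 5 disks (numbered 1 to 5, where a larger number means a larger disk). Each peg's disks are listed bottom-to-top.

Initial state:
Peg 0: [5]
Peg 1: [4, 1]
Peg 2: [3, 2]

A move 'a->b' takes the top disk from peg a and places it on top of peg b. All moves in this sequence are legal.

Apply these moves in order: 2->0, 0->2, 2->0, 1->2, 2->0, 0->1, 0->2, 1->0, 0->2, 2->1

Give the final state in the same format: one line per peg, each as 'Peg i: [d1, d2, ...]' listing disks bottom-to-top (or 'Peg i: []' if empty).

Answer: Peg 0: [5]
Peg 1: [4, 1]
Peg 2: [3, 2]

Derivation:
After move 1 (2->0):
Peg 0: [5, 2]
Peg 1: [4, 1]
Peg 2: [3]

After move 2 (0->2):
Peg 0: [5]
Peg 1: [4, 1]
Peg 2: [3, 2]

After move 3 (2->0):
Peg 0: [5, 2]
Peg 1: [4, 1]
Peg 2: [3]

After move 4 (1->2):
Peg 0: [5, 2]
Peg 1: [4]
Peg 2: [3, 1]

After move 5 (2->0):
Peg 0: [5, 2, 1]
Peg 1: [4]
Peg 2: [3]

After move 6 (0->1):
Peg 0: [5, 2]
Peg 1: [4, 1]
Peg 2: [3]

After move 7 (0->2):
Peg 0: [5]
Peg 1: [4, 1]
Peg 2: [3, 2]

After move 8 (1->0):
Peg 0: [5, 1]
Peg 1: [4]
Peg 2: [3, 2]

After move 9 (0->2):
Peg 0: [5]
Peg 1: [4]
Peg 2: [3, 2, 1]

After move 10 (2->1):
Peg 0: [5]
Peg 1: [4, 1]
Peg 2: [3, 2]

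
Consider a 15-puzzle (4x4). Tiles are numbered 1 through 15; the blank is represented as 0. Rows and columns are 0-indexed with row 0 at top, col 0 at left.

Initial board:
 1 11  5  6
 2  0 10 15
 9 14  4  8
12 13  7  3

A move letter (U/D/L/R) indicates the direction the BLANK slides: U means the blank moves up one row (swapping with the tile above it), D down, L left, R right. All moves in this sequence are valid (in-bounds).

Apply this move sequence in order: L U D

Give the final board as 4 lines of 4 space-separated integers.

After move 1 (L):
 1 11  5  6
 0  2 10 15
 9 14  4  8
12 13  7  3

After move 2 (U):
 0 11  5  6
 1  2 10 15
 9 14  4  8
12 13  7  3

After move 3 (D):
 1 11  5  6
 0  2 10 15
 9 14  4  8
12 13  7  3

Answer:  1 11  5  6
 0  2 10 15
 9 14  4  8
12 13  7  3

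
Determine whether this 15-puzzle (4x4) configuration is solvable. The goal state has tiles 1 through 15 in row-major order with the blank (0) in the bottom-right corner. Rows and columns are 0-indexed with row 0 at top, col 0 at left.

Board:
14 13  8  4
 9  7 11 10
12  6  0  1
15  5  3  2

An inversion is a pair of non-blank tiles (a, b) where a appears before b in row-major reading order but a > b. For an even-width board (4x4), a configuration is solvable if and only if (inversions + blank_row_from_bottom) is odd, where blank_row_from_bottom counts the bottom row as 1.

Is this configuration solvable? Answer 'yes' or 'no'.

Answer: no

Derivation:
Inversions: 72
Blank is in row 2 (0-indexed from top), which is row 2 counting from the bottom (bottom = 1).
72 + 2 = 74, which is even, so the puzzle is not solvable.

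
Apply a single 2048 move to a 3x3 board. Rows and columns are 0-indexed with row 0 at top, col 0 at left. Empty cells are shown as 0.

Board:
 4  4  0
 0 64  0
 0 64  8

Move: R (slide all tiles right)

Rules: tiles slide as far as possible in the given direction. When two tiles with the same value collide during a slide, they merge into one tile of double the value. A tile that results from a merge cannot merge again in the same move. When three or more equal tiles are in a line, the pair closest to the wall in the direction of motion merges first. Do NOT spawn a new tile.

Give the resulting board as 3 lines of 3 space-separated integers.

Slide right:
row 0: [4, 4, 0] -> [0, 0, 8]
row 1: [0, 64, 0] -> [0, 0, 64]
row 2: [0, 64, 8] -> [0, 64, 8]

Answer:  0  0  8
 0  0 64
 0 64  8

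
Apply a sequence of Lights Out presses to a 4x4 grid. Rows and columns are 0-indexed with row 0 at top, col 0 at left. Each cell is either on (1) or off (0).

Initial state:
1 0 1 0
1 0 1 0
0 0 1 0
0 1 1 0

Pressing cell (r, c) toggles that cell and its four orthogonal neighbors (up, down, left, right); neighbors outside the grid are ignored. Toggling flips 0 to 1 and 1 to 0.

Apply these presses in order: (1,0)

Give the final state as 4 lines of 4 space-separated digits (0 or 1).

Answer: 0 0 1 0
0 1 1 0
1 0 1 0
0 1 1 0

Derivation:
After press 1 at (1,0):
0 0 1 0
0 1 1 0
1 0 1 0
0 1 1 0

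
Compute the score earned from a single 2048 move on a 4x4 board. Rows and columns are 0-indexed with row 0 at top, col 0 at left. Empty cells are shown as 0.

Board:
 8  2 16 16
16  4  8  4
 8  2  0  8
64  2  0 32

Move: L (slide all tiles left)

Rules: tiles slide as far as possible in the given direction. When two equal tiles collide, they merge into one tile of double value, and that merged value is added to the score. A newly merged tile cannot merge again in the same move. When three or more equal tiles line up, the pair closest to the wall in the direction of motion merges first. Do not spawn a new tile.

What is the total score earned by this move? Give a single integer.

Answer: 32

Derivation:
Slide left:
row 0: [8, 2, 16, 16] -> [8, 2, 32, 0]  score +32 (running 32)
row 1: [16, 4, 8, 4] -> [16, 4, 8, 4]  score +0 (running 32)
row 2: [8, 2, 0, 8] -> [8, 2, 8, 0]  score +0 (running 32)
row 3: [64, 2, 0, 32] -> [64, 2, 32, 0]  score +0 (running 32)
Board after move:
 8  2 32  0
16  4  8  4
 8  2  8  0
64  2 32  0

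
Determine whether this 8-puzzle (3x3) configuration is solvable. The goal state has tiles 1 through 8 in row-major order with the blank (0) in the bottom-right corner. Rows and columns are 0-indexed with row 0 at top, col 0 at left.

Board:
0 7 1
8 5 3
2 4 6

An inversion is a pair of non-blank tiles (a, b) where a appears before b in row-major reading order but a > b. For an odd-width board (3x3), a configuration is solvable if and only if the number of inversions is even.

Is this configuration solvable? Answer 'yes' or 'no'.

Answer: no

Derivation:
Inversions (pairs i<j in row-major order where tile[i] > tile[j] > 0): 15
15 is odd, so the puzzle is not solvable.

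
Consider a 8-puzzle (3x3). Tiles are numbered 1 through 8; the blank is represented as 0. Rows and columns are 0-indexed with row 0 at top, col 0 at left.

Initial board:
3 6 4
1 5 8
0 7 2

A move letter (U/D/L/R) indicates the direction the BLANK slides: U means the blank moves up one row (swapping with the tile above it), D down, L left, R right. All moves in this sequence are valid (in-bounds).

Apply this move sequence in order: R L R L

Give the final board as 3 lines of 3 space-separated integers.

After move 1 (R):
3 6 4
1 5 8
7 0 2

After move 2 (L):
3 6 4
1 5 8
0 7 2

After move 3 (R):
3 6 4
1 5 8
7 0 2

After move 4 (L):
3 6 4
1 5 8
0 7 2

Answer: 3 6 4
1 5 8
0 7 2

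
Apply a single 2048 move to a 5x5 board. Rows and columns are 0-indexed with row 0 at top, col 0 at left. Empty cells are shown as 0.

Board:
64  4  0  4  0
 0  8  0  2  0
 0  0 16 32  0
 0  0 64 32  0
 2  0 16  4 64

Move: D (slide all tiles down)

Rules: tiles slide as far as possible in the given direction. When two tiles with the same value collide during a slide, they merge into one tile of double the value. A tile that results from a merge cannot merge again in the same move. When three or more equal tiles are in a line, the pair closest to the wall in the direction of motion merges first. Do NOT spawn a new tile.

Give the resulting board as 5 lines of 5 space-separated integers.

Slide down:
col 0: [64, 0, 0, 0, 2] -> [0, 0, 0, 64, 2]
col 1: [4, 8, 0, 0, 0] -> [0, 0, 0, 4, 8]
col 2: [0, 0, 16, 64, 16] -> [0, 0, 16, 64, 16]
col 3: [4, 2, 32, 32, 4] -> [0, 4, 2, 64, 4]
col 4: [0, 0, 0, 0, 64] -> [0, 0, 0, 0, 64]

Answer:  0  0  0  0  0
 0  0  0  4  0
 0  0 16  2  0
64  4 64 64  0
 2  8 16  4 64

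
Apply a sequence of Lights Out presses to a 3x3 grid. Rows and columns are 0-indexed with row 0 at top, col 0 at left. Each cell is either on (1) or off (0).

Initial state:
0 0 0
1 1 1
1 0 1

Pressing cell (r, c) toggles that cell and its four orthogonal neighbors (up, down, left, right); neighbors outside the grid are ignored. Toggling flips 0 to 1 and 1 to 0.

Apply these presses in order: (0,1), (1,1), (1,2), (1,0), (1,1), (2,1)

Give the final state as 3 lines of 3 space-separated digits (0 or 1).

Answer: 0 1 0
0 1 0
1 1 1

Derivation:
After press 1 at (0,1):
1 1 1
1 0 1
1 0 1

After press 2 at (1,1):
1 0 1
0 1 0
1 1 1

After press 3 at (1,2):
1 0 0
0 0 1
1 1 0

After press 4 at (1,0):
0 0 0
1 1 1
0 1 0

After press 5 at (1,1):
0 1 0
0 0 0
0 0 0

After press 6 at (2,1):
0 1 0
0 1 0
1 1 1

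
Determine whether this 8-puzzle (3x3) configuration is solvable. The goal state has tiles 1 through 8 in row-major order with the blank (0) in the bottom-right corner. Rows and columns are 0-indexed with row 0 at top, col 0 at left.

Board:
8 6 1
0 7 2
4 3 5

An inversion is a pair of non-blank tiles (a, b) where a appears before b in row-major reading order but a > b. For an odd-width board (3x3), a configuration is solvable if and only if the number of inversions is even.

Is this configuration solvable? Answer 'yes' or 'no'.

Answer: no

Derivation:
Inversions (pairs i<j in row-major order where tile[i] > tile[j] > 0): 17
17 is odd, so the puzzle is not solvable.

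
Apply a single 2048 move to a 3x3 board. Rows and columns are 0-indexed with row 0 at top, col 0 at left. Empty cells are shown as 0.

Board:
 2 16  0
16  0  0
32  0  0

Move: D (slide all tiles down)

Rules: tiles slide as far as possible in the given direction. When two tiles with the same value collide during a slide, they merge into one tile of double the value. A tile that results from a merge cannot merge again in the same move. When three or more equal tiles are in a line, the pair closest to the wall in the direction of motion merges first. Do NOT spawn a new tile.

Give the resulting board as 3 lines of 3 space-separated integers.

Answer:  2  0  0
16  0  0
32 16  0

Derivation:
Slide down:
col 0: [2, 16, 32] -> [2, 16, 32]
col 1: [16, 0, 0] -> [0, 0, 16]
col 2: [0, 0, 0] -> [0, 0, 0]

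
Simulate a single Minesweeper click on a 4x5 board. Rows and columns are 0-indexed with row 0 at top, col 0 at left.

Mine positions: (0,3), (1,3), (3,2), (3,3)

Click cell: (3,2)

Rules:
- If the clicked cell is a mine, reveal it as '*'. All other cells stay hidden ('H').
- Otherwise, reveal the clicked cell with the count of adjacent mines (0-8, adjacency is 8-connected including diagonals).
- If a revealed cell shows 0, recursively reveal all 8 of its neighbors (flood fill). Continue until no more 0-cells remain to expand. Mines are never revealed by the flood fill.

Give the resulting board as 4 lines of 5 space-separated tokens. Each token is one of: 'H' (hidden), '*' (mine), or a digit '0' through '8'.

H H H H H
H H H H H
H H H H H
H H * H H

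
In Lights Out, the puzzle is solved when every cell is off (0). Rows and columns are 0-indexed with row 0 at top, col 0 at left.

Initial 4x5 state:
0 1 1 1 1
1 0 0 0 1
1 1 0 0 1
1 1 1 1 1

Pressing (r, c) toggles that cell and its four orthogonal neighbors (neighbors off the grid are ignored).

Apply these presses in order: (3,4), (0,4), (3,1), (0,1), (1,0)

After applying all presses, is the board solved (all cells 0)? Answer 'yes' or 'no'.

After press 1 at (3,4):
0 1 1 1 1
1 0 0 0 1
1 1 0 0 0
1 1 1 0 0

After press 2 at (0,4):
0 1 1 0 0
1 0 0 0 0
1 1 0 0 0
1 1 1 0 0

After press 3 at (3,1):
0 1 1 0 0
1 0 0 0 0
1 0 0 0 0
0 0 0 0 0

After press 4 at (0,1):
1 0 0 0 0
1 1 0 0 0
1 0 0 0 0
0 0 0 0 0

After press 5 at (1,0):
0 0 0 0 0
0 0 0 0 0
0 0 0 0 0
0 0 0 0 0

Lights still on: 0

Answer: yes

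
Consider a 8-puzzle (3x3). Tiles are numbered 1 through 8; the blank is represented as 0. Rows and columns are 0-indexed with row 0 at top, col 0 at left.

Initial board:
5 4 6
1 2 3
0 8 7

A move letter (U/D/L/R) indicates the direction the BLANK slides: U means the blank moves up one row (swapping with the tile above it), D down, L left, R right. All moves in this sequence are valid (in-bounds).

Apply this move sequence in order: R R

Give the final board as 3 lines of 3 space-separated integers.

After move 1 (R):
5 4 6
1 2 3
8 0 7

After move 2 (R):
5 4 6
1 2 3
8 7 0

Answer: 5 4 6
1 2 3
8 7 0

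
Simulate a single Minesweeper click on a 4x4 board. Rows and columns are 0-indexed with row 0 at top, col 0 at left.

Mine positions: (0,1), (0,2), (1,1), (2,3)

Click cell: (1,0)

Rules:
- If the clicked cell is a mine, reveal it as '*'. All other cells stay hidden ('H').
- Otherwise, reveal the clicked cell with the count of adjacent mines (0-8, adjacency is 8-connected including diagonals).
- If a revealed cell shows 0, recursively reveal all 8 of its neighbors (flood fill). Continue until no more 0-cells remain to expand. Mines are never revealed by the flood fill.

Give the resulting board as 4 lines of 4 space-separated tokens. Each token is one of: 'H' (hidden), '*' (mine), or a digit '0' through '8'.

H H H H
2 H H H
H H H H
H H H H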